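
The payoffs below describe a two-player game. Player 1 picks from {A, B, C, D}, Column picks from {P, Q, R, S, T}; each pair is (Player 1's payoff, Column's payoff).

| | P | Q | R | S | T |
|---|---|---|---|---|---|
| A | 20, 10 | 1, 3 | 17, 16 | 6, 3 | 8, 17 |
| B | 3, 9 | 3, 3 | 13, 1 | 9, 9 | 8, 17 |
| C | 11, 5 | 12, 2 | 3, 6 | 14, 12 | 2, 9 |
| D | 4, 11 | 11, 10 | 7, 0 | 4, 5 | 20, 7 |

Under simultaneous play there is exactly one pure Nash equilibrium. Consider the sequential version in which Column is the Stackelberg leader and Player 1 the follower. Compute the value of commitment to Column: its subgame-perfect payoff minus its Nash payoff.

4

Player 1 best-responds to each possible Column move:
- P: BR = A, leader payoff 10.
- Q: BR = C, leader payoff 2.
- R: BR = A, leader payoff 16.
- S: BR = C, leader payoff 12.
- T: BR = D, leader payoff 7.
Maximizing over 10, 2, 16, 12, 7, Column chooses R. Subgame-perfect outcome: (A, R) with payoffs (17, 16).
Now find the simultaneous Nash equilibrium.
Player 1's best replies: P→A; Q→C; R→A; S→C; T→D.
Column's best replies: A→T; B→T; C→S; D→P.
Only (C, S) has each player best-responding; Nash payoffs (14, 12).
Column's commitment gain: 16 − 12 = 4.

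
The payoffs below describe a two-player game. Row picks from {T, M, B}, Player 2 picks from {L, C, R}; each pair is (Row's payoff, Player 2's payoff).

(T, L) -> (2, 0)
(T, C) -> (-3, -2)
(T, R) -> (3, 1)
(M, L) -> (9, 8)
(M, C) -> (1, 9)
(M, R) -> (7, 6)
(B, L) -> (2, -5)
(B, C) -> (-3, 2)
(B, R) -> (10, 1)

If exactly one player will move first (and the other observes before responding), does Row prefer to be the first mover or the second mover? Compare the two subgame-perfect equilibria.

If Row leads: Player 2's best replies are T→R, M→C, B→C; Row's induced payoffs 3, 1, -3; outcome (T, R), payoffs (3, 1).
If Player 2 leads: Row's best replies are L→M, C→M, R→B; Player 2's induced payoffs 8, 9, 1; outcome (M, C), payoffs (1, 9).
Row gets 3 moving first and 1 moving second, so Row prefers to move first.

first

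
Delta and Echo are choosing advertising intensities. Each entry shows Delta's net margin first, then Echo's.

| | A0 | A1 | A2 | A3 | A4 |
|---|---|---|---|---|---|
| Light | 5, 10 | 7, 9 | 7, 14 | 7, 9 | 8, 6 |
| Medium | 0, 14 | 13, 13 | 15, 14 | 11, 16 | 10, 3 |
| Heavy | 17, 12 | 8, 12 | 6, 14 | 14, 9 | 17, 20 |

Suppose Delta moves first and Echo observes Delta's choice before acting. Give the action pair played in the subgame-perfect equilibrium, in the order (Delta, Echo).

(Heavy, A4)

Echo best-responds to each possible Delta move:
- Light: BR = A2, leader payoff 7.
- Medium: BR = A3, leader payoff 11.
- Heavy: BR = A4, leader payoff 17.
Maximizing over 7, 11, 17, Delta chooses Heavy. Subgame-perfect outcome: (Heavy, A4) with payoffs (17, 20).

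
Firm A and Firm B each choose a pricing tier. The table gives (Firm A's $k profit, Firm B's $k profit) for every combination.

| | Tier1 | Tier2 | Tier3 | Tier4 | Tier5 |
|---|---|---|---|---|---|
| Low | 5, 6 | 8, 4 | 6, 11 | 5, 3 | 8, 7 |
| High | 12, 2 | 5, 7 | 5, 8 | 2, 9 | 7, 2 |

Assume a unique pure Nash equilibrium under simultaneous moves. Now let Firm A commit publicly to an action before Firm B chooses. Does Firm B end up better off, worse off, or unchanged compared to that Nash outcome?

unchanged

Backward induction with Firm A moving first.
- Low → Firm B plays Tier3 (best of 6, 4, 11, 3, 7); Firm A gets 6.
- High → Firm B plays Tier4 (best of 2, 7, 8, 9, 2); Firm A gets 2.
Firm A's induced payoffs are 6, 2, so Firm A commits to Low. Subgame-perfect outcome: (Low, Tier3) with payoffs (6, 11).
For the simultaneous game, intersect best replies.
Firm A's best replies: Tier1→High; Tier2→Low; Tier3→Low; Tier4→Low; Tier5→Low.
Firm B's best replies: Low→Tier3; High→Tier4.
Only (Low, Tier3) has each player best-responding; Nash payoffs (6, 11).
Firm B earns 11 sequentially versus 11 at the Nash outcome: unchanged.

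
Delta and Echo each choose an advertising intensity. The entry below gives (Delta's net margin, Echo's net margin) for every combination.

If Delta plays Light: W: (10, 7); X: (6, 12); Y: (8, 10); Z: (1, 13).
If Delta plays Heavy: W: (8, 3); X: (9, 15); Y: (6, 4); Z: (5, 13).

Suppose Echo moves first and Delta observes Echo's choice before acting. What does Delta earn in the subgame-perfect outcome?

Solve by backward induction (Echo leads).
- W: Delta compares 10, 8 and picks Light; Echo would get 7.
- X: Delta compares 6, 9 and picks Heavy; Echo would get 15.
- Y: Delta compares 8, 6 and picks Light; Echo would get 10.
- Z: Delta compares 1, 5 and picks Heavy; Echo would get 13.
Echo's induced payoffs are 7, 15, 10, 13, so Echo commits to X. Subgame-perfect outcome: (Heavy, X) with payoffs (9, 15).

9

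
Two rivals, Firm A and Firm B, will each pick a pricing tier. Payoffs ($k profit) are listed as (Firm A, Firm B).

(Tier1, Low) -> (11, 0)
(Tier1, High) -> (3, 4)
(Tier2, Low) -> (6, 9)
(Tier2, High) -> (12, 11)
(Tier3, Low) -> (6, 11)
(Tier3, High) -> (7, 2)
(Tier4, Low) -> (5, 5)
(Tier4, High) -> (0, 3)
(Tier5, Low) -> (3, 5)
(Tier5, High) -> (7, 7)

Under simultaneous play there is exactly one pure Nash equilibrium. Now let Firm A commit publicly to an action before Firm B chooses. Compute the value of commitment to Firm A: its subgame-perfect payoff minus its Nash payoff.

Firm B best-responds to each possible Firm A move:
- Tier1: Firm B compares 0, 4 and picks High; Firm A would get 3.
- Tier2: Firm B compares 9, 11 and picks High; Firm A would get 12.
- Tier3: Firm B compares 11, 2 and picks Low; Firm A would get 6.
- Tier4: Firm B compares 5, 3 and picks Low; Firm A would get 5.
- Tier5: Firm B compares 5, 7 and picks High; Firm A would get 7.
Maximizing over 3, 12, 6, 5, 7, Firm A chooses Tier2. Subgame-perfect outcome: (Tier2, High) with payoffs (12, 11).
Under simultaneous play:
Firm A's best replies: Low→Tier1; High→Tier2.
Firm B's best replies: Tier1→High; Tier2→High; Tier3→Low; Tier4→Low; Tier5→High.
Only (Tier2, High) has each player best-responding; Nash payoffs (12, 11).
Firm A's commitment gain: 12 − 12 = 0.

0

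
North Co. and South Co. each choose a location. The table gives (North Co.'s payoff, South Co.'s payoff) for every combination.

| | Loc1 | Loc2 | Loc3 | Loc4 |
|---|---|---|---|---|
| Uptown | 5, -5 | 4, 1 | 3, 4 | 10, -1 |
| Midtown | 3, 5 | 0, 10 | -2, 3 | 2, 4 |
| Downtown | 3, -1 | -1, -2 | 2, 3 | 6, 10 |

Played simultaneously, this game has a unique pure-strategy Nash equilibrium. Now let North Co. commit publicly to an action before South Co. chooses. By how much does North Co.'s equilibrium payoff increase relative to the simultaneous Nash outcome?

Work backward from South Co.'s decision.
- Uptown: South Co. compares -5, 1, 4, -1 and picks Loc3; North Co. would get 3.
- Midtown: South Co. compares 5, 10, 3, 4 and picks Loc2; North Co. would get 0.
- Downtown: South Co. compares -1, -2, 3, 10 and picks Loc4; North Co. would get 6.
Maximizing over 3, 0, 6, North Co. chooses Downtown. Subgame-perfect outcome: (Downtown, Loc4) with payoffs (6, 10).
Now find the simultaneous Nash equilibrium.
North Co.'s best replies: Loc1→Uptown; Loc2→Uptown; Loc3→Uptown; Loc4→Uptown.
South Co.'s best replies: Uptown→Loc3; Midtown→Loc2; Downtown→Loc4.
The unique mutual best reply is (Uptown, Loc3), giving (3, 4).
North Co.'s commitment gain: 6 − 3 = 3.

3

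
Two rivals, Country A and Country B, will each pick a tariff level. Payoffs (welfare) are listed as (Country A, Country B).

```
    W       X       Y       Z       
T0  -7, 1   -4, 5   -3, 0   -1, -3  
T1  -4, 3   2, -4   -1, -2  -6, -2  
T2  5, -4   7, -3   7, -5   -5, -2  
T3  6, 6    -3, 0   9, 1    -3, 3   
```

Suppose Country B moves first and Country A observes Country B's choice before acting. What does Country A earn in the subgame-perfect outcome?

6

Country A best-responds to each possible Country B move:
- W: BR = T3, leader payoff 6.
- X: BR = T2, leader payoff -3.
- Y: BR = T3, leader payoff 1.
- Z: BR = T0, leader payoff -3.
Among 6, -3, 1, -3, the best is 6 at W. Subgame-perfect outcome: (T3, W) with payoffs (6, 6).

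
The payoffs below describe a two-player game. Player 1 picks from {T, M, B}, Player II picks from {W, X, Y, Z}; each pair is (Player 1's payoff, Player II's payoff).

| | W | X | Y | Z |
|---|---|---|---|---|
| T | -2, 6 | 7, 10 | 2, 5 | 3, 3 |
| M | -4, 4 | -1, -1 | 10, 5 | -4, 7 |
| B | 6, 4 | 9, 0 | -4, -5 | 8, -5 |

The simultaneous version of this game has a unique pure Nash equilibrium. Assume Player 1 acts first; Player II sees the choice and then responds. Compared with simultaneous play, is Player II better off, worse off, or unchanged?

better off

Backward induction with Player 1 moving first.
- T → Player II plays X (best of 6, 10, 5, 3); Player 1 gets 7.
- M → Player II plays Z (best of 4, -1, 5, 7); Player 1 gets -4.
- B → Player II plays W (best of 4, 0, -5, -5); Player 1 gets 6.
Maximizing over 7, -4, 6, Player 1 chooses T. Subgame-perfect outcome: (T, X) with payoffs (7, 10).
Under simultaneous play:
Player 1's best replies: W→B; X→B; Y→M; Z→B.
Player II's best replies: T→X; M→Z; B→W.
The unique mutual best reply is (B, W), giving (6, 4).
Player II earns 10 sequentially versus 4 at the Nash outcome: better off.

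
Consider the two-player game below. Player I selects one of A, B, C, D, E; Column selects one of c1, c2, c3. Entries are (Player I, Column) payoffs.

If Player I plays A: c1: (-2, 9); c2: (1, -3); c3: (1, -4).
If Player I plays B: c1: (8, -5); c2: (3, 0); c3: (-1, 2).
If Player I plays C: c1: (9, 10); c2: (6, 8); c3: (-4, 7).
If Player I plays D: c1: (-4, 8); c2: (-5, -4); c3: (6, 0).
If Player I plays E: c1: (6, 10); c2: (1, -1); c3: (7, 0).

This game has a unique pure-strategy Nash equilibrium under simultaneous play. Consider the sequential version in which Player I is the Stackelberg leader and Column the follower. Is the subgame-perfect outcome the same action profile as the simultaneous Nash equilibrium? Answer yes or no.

yes

Backward induction with Player I moving first.
- A: BR = c1, leader payoff -2.
- B: BR = c3, leader payoff -1.
- C: BR = c1, leader payoff 9.
- D: BR = c1, leader payoff -4.
- E: BR = c1, leader payoff 6.
Maximizing over -2, -1, 9, -4, 6, Player I chooses C. Subgame-perfect outcome: (C, c1) with payoffs (9, 10).
Now find the simultaneous Nash equilibrium.
Player I's best replies: c1→C; c2→C; c3→E.
Column's best replies: A→c1; B→c3; C→c1; D→c1; E→c1.
Only (C, c1) has each player best-responding; Nash payoffs (9, 10).
Sequential outcome (C, c1) coincides with the Nash profile (C, c1).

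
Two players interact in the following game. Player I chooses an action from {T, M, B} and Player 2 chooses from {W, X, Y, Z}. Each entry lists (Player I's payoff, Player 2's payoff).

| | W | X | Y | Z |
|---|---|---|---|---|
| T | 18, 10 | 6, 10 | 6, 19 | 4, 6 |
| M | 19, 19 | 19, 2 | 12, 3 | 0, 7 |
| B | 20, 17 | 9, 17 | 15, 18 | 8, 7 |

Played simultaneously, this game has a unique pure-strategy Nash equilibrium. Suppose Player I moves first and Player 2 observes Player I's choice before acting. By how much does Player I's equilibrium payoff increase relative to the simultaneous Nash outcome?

Player 2 best-responds to each possible Player I move:
- T → Player 2 plays Y (best of 10, 10, 19, 6); Player I gets 6.
- M → Player 2 plays W (best of 19, 2, 3, 7); Player I gets 19.
- B → Player 2 plays Y (best of 17, 17, 18, 7); Player I gets 15.
Maximizing over 6, 19, 15, Player I chooses M. Subgame-perfect outcome: (M, W) with payoffs (19, 19).
For the simultaneous game, intersect best replies.
Player I's best replies: W→B; X→M; Y→B; Z→B.
Player 2's best replies: T→Y; M→W; B→Y.
The unique mutual best reply is (B, Y), giving (15, 18).
Player I's commitment gain: 19 − 15 = 4.

4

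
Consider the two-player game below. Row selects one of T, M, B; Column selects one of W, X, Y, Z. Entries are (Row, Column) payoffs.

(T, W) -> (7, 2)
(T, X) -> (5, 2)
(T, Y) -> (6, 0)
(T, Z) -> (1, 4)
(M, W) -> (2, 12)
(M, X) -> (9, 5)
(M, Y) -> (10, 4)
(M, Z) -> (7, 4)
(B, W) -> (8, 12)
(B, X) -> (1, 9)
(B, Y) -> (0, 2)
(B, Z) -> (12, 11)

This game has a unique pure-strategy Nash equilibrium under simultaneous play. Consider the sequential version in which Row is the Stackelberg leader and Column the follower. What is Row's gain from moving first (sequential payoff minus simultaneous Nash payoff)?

Column best-responds to each possible Row move:
- T → Column plays Z (best of 2, 2, 0, 4); Row gets 1.
- M → Column plays W (best of 12, 5, 4, 4); Row gets 2.
- B → Column plays W (best of 12, 9, 2, 11); Row gets 8.
Row's induced payoffs are 1, 2, 8, so Row commits to B. Subgame-perfect outcome: (B, W) with payoffs (8, 12).
Under simultaneous play:
Row's best replies: W→B; X→M; Y→M; Z→B.
Column's best replies: T→Z; M→W; B→W.
The unique mutual best reply is (B, W), giving (8, 12).
Row's commitment gain: 8 − 8 = 0.

0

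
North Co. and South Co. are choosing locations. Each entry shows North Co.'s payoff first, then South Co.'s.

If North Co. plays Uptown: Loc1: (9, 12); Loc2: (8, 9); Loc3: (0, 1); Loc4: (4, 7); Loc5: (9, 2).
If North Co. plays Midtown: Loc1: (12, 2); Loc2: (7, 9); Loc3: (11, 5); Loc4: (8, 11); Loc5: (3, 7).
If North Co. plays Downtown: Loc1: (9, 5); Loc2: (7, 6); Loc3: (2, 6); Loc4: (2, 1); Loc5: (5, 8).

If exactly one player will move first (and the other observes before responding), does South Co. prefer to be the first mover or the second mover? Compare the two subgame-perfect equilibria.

second

If North Co. leads: South Co.'s best replies are Uptown→Loc1, Midtown→Loc4, Downtown→Loc5; North Co.'s induced payoffs 9, 8, 5; outcome (Uptown, Loc1), payoffs (9, 12).
If South Co. leads: North Co.'s best replies are Loc1→Midtown, Loc2→Uptown, Loc3→Midtown, Loc4→Midtown, Loc5→Uptown; South Co.'s induced payoffs 2, 9, 5, 11, 2; outcome (Midtown, Loc4), payoffs (8, 11).
South Co. gets 11 moving first and 12 moving second, so South Co. prefers to move second.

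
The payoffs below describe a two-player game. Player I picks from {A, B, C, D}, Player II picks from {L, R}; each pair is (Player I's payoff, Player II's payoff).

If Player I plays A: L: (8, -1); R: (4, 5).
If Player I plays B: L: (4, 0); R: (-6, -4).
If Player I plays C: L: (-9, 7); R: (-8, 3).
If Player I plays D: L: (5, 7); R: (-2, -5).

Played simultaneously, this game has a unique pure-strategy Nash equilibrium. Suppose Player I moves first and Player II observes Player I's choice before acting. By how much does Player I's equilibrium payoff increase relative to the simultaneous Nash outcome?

Work backward from Player II's decision.
- A: BR = R, leader payoff 4.
- B: BR = L, leader payoff 4.
- C: BR = L, leader payoff -9.
- D: BR = L, leader payoff 5.
Player I's induced payoffs are 4, 4, -9, 5, so Player I commits to D. Subgame-perfect outcome: (D, L) with payoffs (5, 7).
Now find the simultaneous Nash equilibrium.
Player I's best replies: L→A; R→A.
Player II's best replies: A→R; B→L; C→L; D→L.
Only (A, R) has each player best-responding; Nash payoffs (4, 5).
Player I's commitment gain: 5 − 4 = 1.

1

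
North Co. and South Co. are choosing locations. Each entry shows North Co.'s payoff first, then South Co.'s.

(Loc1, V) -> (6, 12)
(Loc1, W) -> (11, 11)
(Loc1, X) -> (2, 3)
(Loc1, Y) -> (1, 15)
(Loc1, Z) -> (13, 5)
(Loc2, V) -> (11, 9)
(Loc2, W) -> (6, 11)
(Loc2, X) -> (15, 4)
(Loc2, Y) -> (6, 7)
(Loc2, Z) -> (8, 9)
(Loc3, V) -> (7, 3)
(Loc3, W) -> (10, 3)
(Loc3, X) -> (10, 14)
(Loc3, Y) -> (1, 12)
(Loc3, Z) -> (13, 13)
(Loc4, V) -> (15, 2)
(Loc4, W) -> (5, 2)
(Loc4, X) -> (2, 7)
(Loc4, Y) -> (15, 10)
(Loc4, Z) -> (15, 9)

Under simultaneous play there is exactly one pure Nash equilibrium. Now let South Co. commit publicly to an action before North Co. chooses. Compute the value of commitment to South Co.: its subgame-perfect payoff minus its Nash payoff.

Solve by backward induction (South Co. leads).
- V → North Co. plays Loc4 (best of 6, 11, 7, 15); South Co. gets 2.
- W → North Co. plays Loc1 (best of 11, 6, 10, 5); South Co. gets 11.
- X → North Co. plays Loc2 (best of 2, 15, 10, 2); South Co. gets 4.
- Y → North Co. plays Loc4 (best of 1, 6, 1, 15); South Co. gets 10.
- Z → North Co. plays Loc4 (best of 13, 8, 13, 15); South Co. gets 9.
South Co.'s induced payoffs are 2, 11, 4, 10, 9, so South Co. commits to W. Subgame-perfect outcome: (Loc1, W) with payoffs (11, 11).
For the simultaneous game, intersect best replies.
North Co.'s best replies: V→Loc4; W→Loc1; X→Loc2; Y→Loc4; Z→Loc4.
South Co.'s best replies: Loc1→Y; Loc2→W; Loc3→X; Loc4→Y.
Only (Loc4, Y) has each player best-responding; Nash payoffs (15, 10).
South Co.'s commitment gain: 11 − 10 = 1.

1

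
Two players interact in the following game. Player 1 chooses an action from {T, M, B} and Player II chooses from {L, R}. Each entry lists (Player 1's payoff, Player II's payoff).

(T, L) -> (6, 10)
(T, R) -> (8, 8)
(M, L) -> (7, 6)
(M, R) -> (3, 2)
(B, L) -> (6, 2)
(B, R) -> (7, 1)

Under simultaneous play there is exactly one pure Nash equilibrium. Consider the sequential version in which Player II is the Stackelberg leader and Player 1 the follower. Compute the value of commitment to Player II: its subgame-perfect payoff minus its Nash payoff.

Work backward from Player 1's decision.
- L: BR = M, leader payoff 6.
- R: BR = T, leader payoff 8.
Among 6, 8, the best is 8 at R. Subgame-perfect outcome: (T, R) with payoffs (8, 8).
For the simultaneous game, intersect best replies.
Player 1's best replies: L→M; R→T.
Player II's best replies: T→L; M→L; B→L.
The unique mutual best reply is (M, L), giving (7, 6).
Player II's commitment gain: 8 − 6 = 2.

2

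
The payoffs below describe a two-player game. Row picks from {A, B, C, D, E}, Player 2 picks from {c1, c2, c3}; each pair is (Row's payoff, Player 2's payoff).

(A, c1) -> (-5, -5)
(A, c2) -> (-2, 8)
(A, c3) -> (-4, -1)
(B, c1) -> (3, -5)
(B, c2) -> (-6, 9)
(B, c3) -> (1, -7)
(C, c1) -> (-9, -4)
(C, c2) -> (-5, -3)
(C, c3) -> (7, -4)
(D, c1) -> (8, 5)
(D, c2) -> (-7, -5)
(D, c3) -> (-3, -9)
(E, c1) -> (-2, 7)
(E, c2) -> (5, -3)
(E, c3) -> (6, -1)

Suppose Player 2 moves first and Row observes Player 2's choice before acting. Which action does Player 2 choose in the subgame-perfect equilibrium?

c1

Work backward from Row's decision.
- c1: Row compares -5, 3, -9, 8, -2 and picks D; Player 2 would get 5.
- c2: Row compares -2, -6, -5, -7, 5 and picks E; Player 2 would get -3.
- c3: Row compares -4, 1, 7, -3, 6 and picks C; Player 2 would get -4.
Maximizing over 5, -3, -4, Player 2 chooses c1. Subgame-perfect outcome: (D, c1) with payoffs (8, 5).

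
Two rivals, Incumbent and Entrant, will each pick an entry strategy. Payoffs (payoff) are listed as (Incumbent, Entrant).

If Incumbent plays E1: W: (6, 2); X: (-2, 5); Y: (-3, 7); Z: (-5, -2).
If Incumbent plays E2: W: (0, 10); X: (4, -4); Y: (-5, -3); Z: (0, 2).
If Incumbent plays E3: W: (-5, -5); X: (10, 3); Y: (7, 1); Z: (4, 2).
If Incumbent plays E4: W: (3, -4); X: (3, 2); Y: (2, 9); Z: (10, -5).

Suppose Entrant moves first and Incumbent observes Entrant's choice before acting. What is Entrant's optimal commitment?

X

Backward induction with Entrant moving first.
- W: BR = E1, leader payoff 2.
- X: BR = E3, leader payoff 3.
- Y: BR = E3, leader payoff 1.
- Z: BR = E4, leader payoff -5.
Maximizing over 2, 3, 1, -5, Entrant chooses X. Subgame-perfect outcome: (E3, X) with payoffs (10, 3).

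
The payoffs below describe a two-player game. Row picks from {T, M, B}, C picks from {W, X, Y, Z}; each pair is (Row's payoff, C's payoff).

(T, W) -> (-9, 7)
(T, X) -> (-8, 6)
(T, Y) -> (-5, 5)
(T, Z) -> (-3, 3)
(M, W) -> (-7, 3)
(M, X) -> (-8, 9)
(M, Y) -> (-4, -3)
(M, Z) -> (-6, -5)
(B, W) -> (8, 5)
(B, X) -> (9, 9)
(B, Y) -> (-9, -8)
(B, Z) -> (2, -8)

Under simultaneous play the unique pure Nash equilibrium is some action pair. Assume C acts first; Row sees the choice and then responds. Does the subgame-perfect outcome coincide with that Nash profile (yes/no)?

Solve by backward induction (C leads).
- W: BR = B, leader payoff 5.
- X: BR = B, leader payoff 9.
- Y: BR = M, leader payoff -3.
- Z: BR = B, leader payoff -8.
Maximizing over 5, 9, -3, -8, C chooses X. Subgame-perfect outcome: (B, X) with payoffs (9, 9).
Under simultaneous play:
Row's best replies: W→B; X→B; Y→M; Z→B.
C's best replies: T→W; M→X; B→X.
Only (B, X) has each player best-responding; Nash payoffs (9, 9).
Sequential outcome (B, X) coincides with the Nash profile (B, X).

yes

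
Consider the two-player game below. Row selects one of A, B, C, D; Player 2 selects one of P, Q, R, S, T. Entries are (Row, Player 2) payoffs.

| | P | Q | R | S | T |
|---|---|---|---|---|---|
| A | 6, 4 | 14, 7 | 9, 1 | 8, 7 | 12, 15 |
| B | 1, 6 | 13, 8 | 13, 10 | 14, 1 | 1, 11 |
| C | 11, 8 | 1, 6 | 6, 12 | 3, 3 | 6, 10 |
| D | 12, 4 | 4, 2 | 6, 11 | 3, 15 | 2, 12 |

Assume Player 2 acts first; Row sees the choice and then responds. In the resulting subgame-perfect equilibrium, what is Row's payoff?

12

Row best-responds to each possible Player 2 move:
- P: Row compares 6, 1, 11, 12 and picks D; Player 2 would get 4.
- Q: Row compares 14, 13, 1, 4 and picks A; Player 2 would get 7.
- R: Row compares 9, 13, 6, 6 and picks B; Player 2 would get 10.
- S: Row compares 8, 14, 3, 3 and picks B; Player 2 would get 1.
- T: Row compares 12, 1, 6, 2 and picks A; Player 2 would get 15.
Among 4, 7, 10, 1, 15, the best is 15 at T. Subgame-perfect outcome: (A, T) with payoffs (12, 15).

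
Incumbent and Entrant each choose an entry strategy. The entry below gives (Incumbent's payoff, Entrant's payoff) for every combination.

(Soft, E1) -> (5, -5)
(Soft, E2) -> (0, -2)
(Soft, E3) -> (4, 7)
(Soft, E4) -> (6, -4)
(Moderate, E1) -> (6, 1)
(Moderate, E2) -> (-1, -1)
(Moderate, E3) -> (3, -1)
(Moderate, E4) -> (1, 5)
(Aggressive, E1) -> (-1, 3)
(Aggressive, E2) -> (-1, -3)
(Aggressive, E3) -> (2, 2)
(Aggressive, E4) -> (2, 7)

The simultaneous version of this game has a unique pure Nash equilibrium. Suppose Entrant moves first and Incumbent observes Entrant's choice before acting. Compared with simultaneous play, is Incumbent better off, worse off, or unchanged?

Incumbent best-responds to each possible Entrant move:
- E1: Incumbent compares 5, 6, -1 and picks Moderate; Entrant would get 1.
- E2: Incumbent compares 0, -1, -1 and picks Soft; Entrant would get -2.
- E3: Incumbent compares 4, 3, 2 and picks Soft; Entrant would get 7.
- E4: Incumbent compares 6, 1, 2 and picks Soft; Entrant would get -4.
Maximizing over 1, -2, 7, -4, Entrant chooses E3. Subgame-perfect outcome: (Soft, E3) with payoffs (4, 7).
Now find the simultaneous Nash equilibrium.
Incumbent's best replies: E1→Moderate; E2→Soft; E3→Soft; E4→Soft.
Entrant's best replies: Soft→E3; Moderate→E4; Aggressive→E4.
Only (Soft, E3) has each player best-responding; Nash payoffs (4, 7).
Incumbent earns 4 sequentially versus 4 at the Nash outcome: unchanged.

unchanged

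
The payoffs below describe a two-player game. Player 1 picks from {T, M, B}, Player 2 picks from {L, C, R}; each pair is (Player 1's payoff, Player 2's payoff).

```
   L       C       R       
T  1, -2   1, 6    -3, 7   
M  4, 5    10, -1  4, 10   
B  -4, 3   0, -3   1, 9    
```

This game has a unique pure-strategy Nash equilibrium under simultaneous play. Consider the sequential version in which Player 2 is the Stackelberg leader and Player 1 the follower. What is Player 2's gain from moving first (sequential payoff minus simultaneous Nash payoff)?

0

Backward induction with Player 2 moving first.
- L → Player 1 plays M (best of 1, 4, -4); Player 2 gets 5.
- C → Player 1 plays M (best of 1, 10, 0); Player 2 gets -1.
- R → Player 1 plays M (best of -3, 4, 1); Player 2 gets 10.
Player 2's induced payoffs are 5, -1, 10, so Player 2 commits to R. Subgame-perfect outcome: (M, R) with payoffs (4, 10).
Now find the simultaneous Nash equilibrium.
Player 1's best replies: L→M; C→M; R→M.
Player 2's best replies: T→R; M→R; B→R.
Only (M, R) has each player best-responding; Nash payoffs (4, 10).
Player 2's commitment gain: 10 − 10 = 0.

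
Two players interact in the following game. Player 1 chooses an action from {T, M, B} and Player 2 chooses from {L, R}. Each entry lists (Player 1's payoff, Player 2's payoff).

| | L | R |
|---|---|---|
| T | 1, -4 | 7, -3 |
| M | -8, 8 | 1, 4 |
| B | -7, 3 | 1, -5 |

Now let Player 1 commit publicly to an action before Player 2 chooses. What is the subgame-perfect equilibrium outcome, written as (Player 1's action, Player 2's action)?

(T, R)

Backward induction with Player 1 moving first.
- T: Player 2 compares -4, -3 and picks R; Player 1 would get 7.
- M: Player 2 compares 8, 4 and picks L; Player 1 would get -8.
- B: Player 2 compares 3, -5 and picks L; Player 1 would get -7.
Maximizing over 7, -8, -7, Player 1 chooses T. Subgame-perfect outcome: (T, R) with payoffs (7, -3).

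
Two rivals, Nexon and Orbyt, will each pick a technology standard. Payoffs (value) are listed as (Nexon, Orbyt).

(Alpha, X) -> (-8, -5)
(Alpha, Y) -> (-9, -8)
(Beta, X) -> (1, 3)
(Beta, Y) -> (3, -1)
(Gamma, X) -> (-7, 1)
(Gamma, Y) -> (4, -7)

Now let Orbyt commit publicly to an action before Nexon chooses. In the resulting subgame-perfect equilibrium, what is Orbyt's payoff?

3

Work backward from Nexon's decision.
- X: Nexon compares -8, 1, -7 and picks Beta; Orbyt would get 3.
- Y: Nexon compares -9, 3, 4 and picks Gamma; Orbyt would get -7.
Among 3, -7, the best is 3 at X. Subgame-perfect outcome: (Beta, X) with payoffs (1, 3).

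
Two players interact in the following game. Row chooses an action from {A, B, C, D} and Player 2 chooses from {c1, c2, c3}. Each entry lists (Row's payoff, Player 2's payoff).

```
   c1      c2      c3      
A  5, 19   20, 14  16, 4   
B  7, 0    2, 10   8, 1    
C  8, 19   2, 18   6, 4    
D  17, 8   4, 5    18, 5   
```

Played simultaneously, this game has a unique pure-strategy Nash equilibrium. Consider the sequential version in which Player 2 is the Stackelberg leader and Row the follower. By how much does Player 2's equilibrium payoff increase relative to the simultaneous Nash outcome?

Solve by backward induction (Player 2 leads).
- c1: BR = D, leader payoff 8.
- c2: BR = A, leader payoff 14.
- c3: BR = D, leader payoff 5.
Player 2's induced payoffs are 8, 14, 5, so Player 2 commits to c2. Subgame-perfect outcome: (A, c2) with payoffs (20, 14).
Under simultaneous play:
Row's best replies: c1→D; c2→A; c3→D.
Player 2's best replies: A→c1; B→c2; C→c1; D→c1.
The unique mutual best reply is (D, c1), giving (17, 8).
Player 2's commitment gain: 14 − 8 = 6.

6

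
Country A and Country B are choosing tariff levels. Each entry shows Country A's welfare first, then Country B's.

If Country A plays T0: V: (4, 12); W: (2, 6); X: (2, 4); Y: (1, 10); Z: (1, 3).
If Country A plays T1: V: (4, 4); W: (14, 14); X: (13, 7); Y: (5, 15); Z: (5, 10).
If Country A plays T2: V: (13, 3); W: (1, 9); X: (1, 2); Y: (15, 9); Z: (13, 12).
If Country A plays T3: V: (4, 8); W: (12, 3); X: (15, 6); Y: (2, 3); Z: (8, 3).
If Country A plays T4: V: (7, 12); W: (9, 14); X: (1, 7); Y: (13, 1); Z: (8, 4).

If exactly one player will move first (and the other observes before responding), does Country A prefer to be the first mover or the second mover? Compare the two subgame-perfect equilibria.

If Country A leads: Country B's best replies are T0→V, T1→Y, T2→Z, T3→V, T4→W; Country A's induced payoffs 4, 5, 13, 4, 9; outcome (T2, Z), payoffs (13, 12).
If Country B leads: Country A's best replies are V→T2, W→T1, X→T3, Y→T2, Z→T2; Country B's induced payoffs 3, 14, 6, 9, 12; outcome (T1, W), payoffs (14, 14).
Country A gets 13 moving first and 14 moving second, so Country A prefers to move second.

second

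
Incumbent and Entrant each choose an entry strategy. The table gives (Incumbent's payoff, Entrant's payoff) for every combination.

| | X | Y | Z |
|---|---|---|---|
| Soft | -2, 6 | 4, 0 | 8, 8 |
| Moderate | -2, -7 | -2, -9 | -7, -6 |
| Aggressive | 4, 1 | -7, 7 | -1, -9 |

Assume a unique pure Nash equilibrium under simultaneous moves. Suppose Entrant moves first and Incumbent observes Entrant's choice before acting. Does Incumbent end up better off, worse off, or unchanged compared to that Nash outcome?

unchanged

Backward induction with Entrant moving first.
- X: Incumbent compares -2, -2, 4 and picks Aggressive; Entrant would get 1.
- Y: Incumbent compares 4, -2, -7 and picks Soft; Entrant would get 0.
- Z: Incumbent compares 8, -7, -1 and picks Soft; Entrant would get 8.
Among 1, 0, 8, the best is 8 at Z. Subgame-perfect outcome: (Soft, Z) with payoffs (8, 8).
Under simultaneous play:
Incumbent's best replies: X→Aggressive; Y→Soft; Z→Soft.
Entrant's best replies: Soft→Z; Moderate→Z; Aggressive→Y.
The unique mutual best reply is (Soft, Z), giving (8, 8).
Incumbent earns 8 sequentially versus 8 at the Nash outcome: unchanged.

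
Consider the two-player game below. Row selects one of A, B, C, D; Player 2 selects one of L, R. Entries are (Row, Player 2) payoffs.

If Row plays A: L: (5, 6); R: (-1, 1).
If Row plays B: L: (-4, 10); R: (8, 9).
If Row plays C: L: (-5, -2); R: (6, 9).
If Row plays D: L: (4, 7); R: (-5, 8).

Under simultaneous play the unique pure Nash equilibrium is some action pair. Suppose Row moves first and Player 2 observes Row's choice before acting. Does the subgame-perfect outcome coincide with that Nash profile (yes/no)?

Work backward from Player 2's decision.
- A: BR = L, leader payoff 5.
- B: BR = L, leader payoff -4.
- C: BR = R, leader payoff 6.
- D: BR = R, leader payoff -5.
Maximizing over 5, -4, 6, -5, Row chooses C. Subgame-perfect outcome: (C, R) with payoffs (6, 9).
For the simultaneous game, intersect best replies.
Row's best replies: L→A; R→B.
Player 2's best replies: A→L; B→L; C→R; D→R.
Only (A, L) has each player best-responding; Nash payoffs (5, 6).
Sequential outcome (C, R) differs from the Nash profile (A, L).

no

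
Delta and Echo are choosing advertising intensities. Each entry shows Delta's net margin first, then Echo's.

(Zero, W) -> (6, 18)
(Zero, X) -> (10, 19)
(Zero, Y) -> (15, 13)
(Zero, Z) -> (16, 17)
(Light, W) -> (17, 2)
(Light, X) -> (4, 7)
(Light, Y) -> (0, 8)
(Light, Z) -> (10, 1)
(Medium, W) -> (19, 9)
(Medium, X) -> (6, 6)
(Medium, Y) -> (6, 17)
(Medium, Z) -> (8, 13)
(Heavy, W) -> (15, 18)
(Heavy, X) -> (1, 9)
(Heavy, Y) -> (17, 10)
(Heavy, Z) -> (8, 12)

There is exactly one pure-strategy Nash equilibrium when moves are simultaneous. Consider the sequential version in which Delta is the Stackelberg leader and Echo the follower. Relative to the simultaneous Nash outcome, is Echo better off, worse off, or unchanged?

worse off

Echo best-responds to each possible Delta move:
- Zero: BR = X, leader payoff 10.
- Light: BR = Y, leader payoff 0.
- Medium: BR = Y, leader payoff 6.
- Heavy: BR = W, leader payoff 15.
Delta's induced payoffs are 10, 0, 6, 15, so Delta commits to Heavy. Subgame-perfect outcome: (Heavy, W) with payoffs (15, 18).
Now find the simultaneous Nash equilibrium.
Delta's best replies: W→Medium; X→Zero; Y→Heavy; Z→Zero.
Echo's best replies: Zero→X; Light→Y; Medium→Y; Heavy→W.
The unique mutual best reply is (Zero, X), giving (10, 19).
Echo earns 18 sequentially versus 19 at the Nash outcome: worse off.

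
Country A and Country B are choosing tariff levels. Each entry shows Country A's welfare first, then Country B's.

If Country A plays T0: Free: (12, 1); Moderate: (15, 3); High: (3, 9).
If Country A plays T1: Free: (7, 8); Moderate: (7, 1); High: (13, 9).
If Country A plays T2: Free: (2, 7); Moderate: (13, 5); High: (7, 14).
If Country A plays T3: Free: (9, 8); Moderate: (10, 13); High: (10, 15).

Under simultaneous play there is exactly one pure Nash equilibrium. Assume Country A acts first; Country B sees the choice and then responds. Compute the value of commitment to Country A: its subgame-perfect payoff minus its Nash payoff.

Solve by backward induction (Country A leads).
- T0: Country B compares 1, 3, 9 and picks High; Country A would get 3.
- T1: Country B compares 8, 1, 9 and picks High; Country A would get 13.
- T2: Country B compares 7, 5, 14 and picks High; Country A would get 7.
- T3: Country B compares 8, 13, 15 and picks High; Country A would get 10.
Country A's induced payoffs are 3, 13, 7, 10, so Country A commits to T1. Subgame-perfect outcome: (T1, High) with payoffs (13, 9).
Now find the simultaneous Nash equilibrium.
Country A's best replies: Free→T0; Moderate→T0; High→T1.
Country B's best replies: T0→High; T1→High; T2→High; T3→High.
The unique mutual best reply is (T1, High), giving (13, 9).
Country A's commitment gain: 13 − 13 = 0.

0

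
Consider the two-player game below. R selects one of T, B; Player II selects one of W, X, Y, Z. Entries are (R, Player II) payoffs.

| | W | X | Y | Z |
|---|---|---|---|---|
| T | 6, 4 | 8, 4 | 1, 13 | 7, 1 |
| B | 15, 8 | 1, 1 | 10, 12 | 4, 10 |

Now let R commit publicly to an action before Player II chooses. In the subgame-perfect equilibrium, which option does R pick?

B

Work backward from Player II's decision.
- T → Player II plays Y (best of 4, 4, 13, 1); R gets 1.
- B → Player II plays Y (best of 8, 1, 12, 10); R gets 10.
R's induced payoffs are 1, 10, so R commits to B. Subgame-perfect outcome: (B, Y) with payoffs (10, 12).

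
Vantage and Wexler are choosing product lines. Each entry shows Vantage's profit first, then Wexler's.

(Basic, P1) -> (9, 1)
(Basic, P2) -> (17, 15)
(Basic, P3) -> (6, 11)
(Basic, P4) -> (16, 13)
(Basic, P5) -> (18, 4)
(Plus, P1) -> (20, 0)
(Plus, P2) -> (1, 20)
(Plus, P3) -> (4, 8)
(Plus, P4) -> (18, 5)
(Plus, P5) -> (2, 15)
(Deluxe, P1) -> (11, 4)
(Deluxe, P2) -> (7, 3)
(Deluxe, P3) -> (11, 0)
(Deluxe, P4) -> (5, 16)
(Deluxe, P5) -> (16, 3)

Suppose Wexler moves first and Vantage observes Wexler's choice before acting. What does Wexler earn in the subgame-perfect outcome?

15

Work backward from Vantage's decision.
- P1: BR = Plus, leader payoff 0.
- P2: BR = Basic, leader payoff 15.
- P3: BR = Deluxe, leader payoff 0.
- P4: BR = Plus, leader payoff 5.
- P5: BR = Basic, leader payoff 4.
Wexler's induced payoffs are 0, 15, 0, 5, 4, so Wexler commits to P2. Subgame-perfect outcome: (Basic, P2) with payoffs (17, 15).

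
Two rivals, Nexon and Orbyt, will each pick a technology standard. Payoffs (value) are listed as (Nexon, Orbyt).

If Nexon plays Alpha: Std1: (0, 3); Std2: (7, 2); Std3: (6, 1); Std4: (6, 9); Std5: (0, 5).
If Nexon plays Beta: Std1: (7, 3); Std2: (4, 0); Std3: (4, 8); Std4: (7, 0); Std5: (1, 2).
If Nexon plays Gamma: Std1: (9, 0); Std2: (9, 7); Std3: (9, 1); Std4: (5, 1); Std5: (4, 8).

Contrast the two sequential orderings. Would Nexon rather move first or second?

first

If Nexon leads: Orbyt's best replies are Alpha→Std4, Beta→Std3, Gamma→Std5; Nexon's induced payoffs 6, 4, 4; outcome (Alpha, Std4), payoffs (6, 9).
If Orbyt leads: Nexon's best replies are Std1→Gamma, Std2→Gamma, Std3→Gamma, Std4→Beta, Std5→Gamma; Orbyt's induced payoffs 0, 7, 1, 0, 8; outcome (Gamma, Std5), payoffs (4, 8).
Nexon gets 6 moving first and 4 moving second, so Nexon prefers to move first.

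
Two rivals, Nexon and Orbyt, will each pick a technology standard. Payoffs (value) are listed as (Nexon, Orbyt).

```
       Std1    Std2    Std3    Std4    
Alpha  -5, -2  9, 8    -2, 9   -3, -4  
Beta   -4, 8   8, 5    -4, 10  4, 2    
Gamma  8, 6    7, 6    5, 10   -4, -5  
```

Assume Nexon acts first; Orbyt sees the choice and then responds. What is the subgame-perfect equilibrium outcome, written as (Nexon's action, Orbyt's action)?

(Gamma, Std3)

Backward induction with Nexon moving first.
- Alpha: Orbyt compares -2, 8, 9, -4 and picks Std3; Nexon would get -2.
- Beta: Orbyt compares 8, 5, 10, 2 and picks Std3; Nexon would get -4.
- Gamma: Orbyt compares 6, 6, 10, -5 and picks Std3; Nexon would get 5.
Among -2, -4, 5, the best is 5 at Gamma. Subgame-perfect outcome: (Gamma, Std3) with payoffs (5, 10).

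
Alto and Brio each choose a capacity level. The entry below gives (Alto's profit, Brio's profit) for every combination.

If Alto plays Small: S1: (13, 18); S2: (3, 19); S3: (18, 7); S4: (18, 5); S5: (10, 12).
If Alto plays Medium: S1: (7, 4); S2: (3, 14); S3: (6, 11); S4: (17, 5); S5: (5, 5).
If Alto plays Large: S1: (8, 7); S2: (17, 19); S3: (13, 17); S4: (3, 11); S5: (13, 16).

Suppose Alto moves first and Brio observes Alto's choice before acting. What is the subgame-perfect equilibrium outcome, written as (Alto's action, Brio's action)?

Solve by backward induction (Alto leads).
- Small: Brio compares 18, 19, 7, 5, 12 and picks S2; Alto would get 3.
- Medium: Brio compares 4, 14, 11, 5, 5 and picks S2; Alto would get 3.
- Large: Brio compares 7, 19, 17, 11, 16 and picks S2; Alto would get 17.
Among 3, 3, 17, the best is 17 at Large. Subgame-perfect outcome: (Large, S2) with payoffs (17, 19).

(Large, S2)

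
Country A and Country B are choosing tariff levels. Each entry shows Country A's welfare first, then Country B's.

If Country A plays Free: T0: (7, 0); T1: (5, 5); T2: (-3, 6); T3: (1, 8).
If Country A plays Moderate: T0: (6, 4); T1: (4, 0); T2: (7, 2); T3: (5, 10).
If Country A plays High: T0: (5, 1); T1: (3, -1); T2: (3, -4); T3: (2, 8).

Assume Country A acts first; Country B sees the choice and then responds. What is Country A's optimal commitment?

Solve by backward induction (Country A leads).
- Free → Country B plays T3 (best of 0, 5, 6, 8); Country A gets 1.
- Moderate → Country B plays T3 (best of 4, 0, 2, 10); Country A gets 5.
- High → Country B plays T3 (best of 1, -1, -4, 8); Country A gets 2.
Among 1, 5, 2, the best is 5 at Moderate. Subgame-perfect outcome: (Moderate, T3) with payoffs (5, 10).

Moderate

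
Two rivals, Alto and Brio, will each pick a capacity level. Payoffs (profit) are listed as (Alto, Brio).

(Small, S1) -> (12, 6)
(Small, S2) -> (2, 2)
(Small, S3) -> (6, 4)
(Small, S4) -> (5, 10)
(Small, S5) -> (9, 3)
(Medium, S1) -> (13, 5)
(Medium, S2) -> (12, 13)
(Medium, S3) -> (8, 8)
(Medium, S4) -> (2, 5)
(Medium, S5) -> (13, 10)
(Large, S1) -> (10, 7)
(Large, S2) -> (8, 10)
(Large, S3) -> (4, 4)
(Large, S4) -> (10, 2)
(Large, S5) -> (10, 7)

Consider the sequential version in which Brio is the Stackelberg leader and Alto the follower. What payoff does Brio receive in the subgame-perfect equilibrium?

Work backward from Alto's decision.
- S1: BR = Medium, leader payoff 5.
- S2: BR = Medium, leader payoff 13.
- S3: BR = Medium, leader payoff 8.
- S4: BR = Large, leader payoff 2.
- S5: BR = Medium, leader payoff 10.
Among 5, 13, 8, 2, 10, the best is 13 at S2. Subgame-perfect outcome: (Medium, S2) with payoffs (12, 13).

13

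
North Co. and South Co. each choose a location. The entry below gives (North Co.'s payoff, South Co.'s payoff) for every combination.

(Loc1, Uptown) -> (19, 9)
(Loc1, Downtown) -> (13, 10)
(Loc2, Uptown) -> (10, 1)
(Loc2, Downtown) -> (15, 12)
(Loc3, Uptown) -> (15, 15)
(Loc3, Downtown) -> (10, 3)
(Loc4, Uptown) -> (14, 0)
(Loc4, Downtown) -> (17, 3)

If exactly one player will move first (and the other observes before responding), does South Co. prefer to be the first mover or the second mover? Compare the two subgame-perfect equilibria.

If North Co. leads: South Co.'s best replies are Loc1→Downtown, Loc2→Downtown, Loc3→Uptown, Loc4→Downtown; North Co.'s induced payoffs 13, 15, 15, 17; outcome (Loc4, Downtown), payoffs (17, 3).
If South Co. leads: North Co.'s best replies are Uptown→Loc1, Downtown→Loc4; South Co.'s induced payoffs 9, 3; outcome (Loc1, Uptown), payoffs (19, 9).
South Co. gets 9 moving first and 3 moving second, so South Co. prefers to move first.

first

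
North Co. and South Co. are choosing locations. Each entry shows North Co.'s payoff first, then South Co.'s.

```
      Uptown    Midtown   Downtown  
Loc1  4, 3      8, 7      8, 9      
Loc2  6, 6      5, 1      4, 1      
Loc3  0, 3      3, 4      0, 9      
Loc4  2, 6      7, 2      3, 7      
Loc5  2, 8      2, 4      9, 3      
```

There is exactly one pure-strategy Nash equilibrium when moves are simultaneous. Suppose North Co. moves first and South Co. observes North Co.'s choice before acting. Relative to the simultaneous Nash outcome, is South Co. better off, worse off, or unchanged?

South Co. best-responds to each possible North Co. move:
- Loc1: BR = Downtown, leader payoff 8.
- Loc2: BR = Uptown, leader payoff 6.
- Loc3: BR = Downtown, leader payoff 0.
- Loc4: BR = Downtown, leader payoff 3.
- Loc5: BR = Uptown, leader payoff 2.
North Co.'s induced payoffs are 8, 6, 0, 3, 2, so North Co. commits to Loc1. Subgame-perfect outcome: (Loc1, Downtown) with payoffs (8, 9).
Now find the simultaneous Nash equilibrium.
North Co.'s best replies: Uptown→Loc2; Midtown→Loc1; Downtown→Loc5.
South Co.'s best replies: Loc1→Downtown; Loc2→Uptown; Loc3→Downtown; Loc4→Downtown; Loc5→Uptown.
The unique mutual best reply is (Loc2, Uptown), giving (6, 6).
South Co. earns 9 sequentially versus 6 at the Nash outcome: better off.

better off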